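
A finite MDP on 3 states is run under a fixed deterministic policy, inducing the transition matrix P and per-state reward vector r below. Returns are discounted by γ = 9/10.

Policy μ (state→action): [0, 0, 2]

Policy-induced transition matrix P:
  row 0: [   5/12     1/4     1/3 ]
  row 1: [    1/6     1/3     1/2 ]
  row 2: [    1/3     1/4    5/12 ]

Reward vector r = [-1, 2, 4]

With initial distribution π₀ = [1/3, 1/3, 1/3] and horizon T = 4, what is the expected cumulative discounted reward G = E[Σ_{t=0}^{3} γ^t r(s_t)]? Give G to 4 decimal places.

G = 6.2979

t=0: π = [0.3333, 0.3333, 0.3333], E[r] = 1.6667, γ^t·E[r] = 1.666667, running G = 1.666667
t=1: π = [0.3056, 0.2778, 0.4167], E[r] = 1.9167, γ^t·E[r] = 1.725000, running G = 3.391667
t=2: π = [0.3125, 0.2731, 0.4144], E[r] = 1.8912, γ^t·E[r] = 1.531875, running G = 4.923542
t=3: π = [0.3139, 0.2728, 0.4134], E[r] = 1.8852, γ^t·E[r] = 1.374328, running G = 6.297870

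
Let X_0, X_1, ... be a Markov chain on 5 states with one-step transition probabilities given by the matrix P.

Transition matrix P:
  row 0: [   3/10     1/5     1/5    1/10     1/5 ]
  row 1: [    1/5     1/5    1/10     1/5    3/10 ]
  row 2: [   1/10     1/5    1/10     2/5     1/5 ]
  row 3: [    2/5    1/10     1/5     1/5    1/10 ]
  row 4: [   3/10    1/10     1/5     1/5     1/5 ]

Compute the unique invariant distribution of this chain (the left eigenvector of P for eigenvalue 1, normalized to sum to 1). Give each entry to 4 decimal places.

Balance equations π_j = Σ_i π_i·P[i][j]:
  π_0 = 3/10·π_0 + 1/5·π_1 + 1/10·π_2 + 2/5·π_3 + 3/10·π_4
  π_1 = 1/5·π_0 + 1/5·π_1 + 1/5·π_2 + 1/10·π_3 + 1/10·π_4
  π_2 = 1/5·π_0 + 1/10·π_1 + 1/10·π_2 + 1/5·π_3 + 1/5·π_4
  π_3 = 1/10·π_0 + 1/5·π_1 + 2/5·π_2 + 1/5·π_3 + 1/5·π_4
  normalize: π_0 + π_1 + π_2 + π_3 + π_4 = 1
Solving the linear system gives exactly π = [691/2548, 1629/10192, 1705/10192, 2103/10192, 1991/10192].

π = [0.2712, 0.1598, 0.1673, 0.2063, 0.1953]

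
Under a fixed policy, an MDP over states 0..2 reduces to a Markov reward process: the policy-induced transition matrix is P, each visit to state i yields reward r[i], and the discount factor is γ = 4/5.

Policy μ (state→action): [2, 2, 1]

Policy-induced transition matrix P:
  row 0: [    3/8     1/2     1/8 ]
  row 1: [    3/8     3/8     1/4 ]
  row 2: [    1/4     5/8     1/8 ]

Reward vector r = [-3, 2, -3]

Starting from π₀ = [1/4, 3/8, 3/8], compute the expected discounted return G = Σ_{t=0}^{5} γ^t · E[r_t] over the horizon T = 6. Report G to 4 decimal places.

t=0: π = [0.2500, 0.3750, 0.3750], E[r] = -1.1250, γ^t·E[r] = -1.125000, running G = -1.125000
t=1: π = [0.3281, 0.5000, 0.1719], E[r] = -0.5000, γ^t·E[r] = -0.400000, running G = -1.525000
t=2: π = [0.3535, 0.4590, 0.1875], E[r] = -0.7051, γ^t·E[r] = -0.451250, running G = -1.976250
t=3: π = [0.3516, 0.4661, 0.1824], E[r] = -0.6697, γ^t·E[r] = -0.342875, running G = -2.319125
t=4: π = [0.3522, 0.4645, 0.1833], E[r] = -0.6773, γ^t·E[r] = -0.277425, running G = -2.596550
t=5: π = [0.3521, 0.4648, 0.1831], E[r] = -0.6758, γ^t·E[r] = -0.221446, running G = -2.817996

G = -2.8180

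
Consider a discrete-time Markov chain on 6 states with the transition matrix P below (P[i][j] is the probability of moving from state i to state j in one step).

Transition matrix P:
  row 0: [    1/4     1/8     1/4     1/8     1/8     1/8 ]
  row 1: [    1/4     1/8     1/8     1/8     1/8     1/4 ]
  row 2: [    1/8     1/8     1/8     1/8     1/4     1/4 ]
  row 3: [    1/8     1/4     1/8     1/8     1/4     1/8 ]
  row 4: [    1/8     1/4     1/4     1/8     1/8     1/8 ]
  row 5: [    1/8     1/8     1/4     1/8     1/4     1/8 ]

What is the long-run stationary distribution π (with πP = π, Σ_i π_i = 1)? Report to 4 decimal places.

π = [0.1663, 0.1638, 0.1901, 0.1250, 0.1855, 0.1692]

Balance equations π_j = Σ_i π_i·P[i][j]:
  π_0 = 1/4·π_0 + 1/4·π_1 + 1/8·π_2 + 1/8·π_3 + 1/8·π_4 + 1/8·π_5
  π_1 = 1/8·π_0 + 1/8·π_1 + 1/8·π_2 + 1/4·π_3 + 1/4·π_4 + 1/8·π_5
  π_2 = 1/4·π_0 + 1/8·π_1 + 1/8·π_2 + 1/8·π_3 + 1/4·π_4 + 1/4·π_5
  π_3 = 1/8·π_0 + 1/8·π_1 + 1/8·π_2 + 1/8·π_3 + 1/8·π_4 + 1/8·π_5
  π_4 = 1/8·π_0 + 1/8·π_1 + 1/4·π_2 + 1/4·π_3 + 1/8·π_4 + 1/4·π_5
  normalize: π_0 + π_1 + π_2 + π_3 + π_4 + π_5 = 1
Solving the linear system gives exactly π = [681/4096, 671/4096, 7009/36864, 1/8, 95/512, 6239/36864].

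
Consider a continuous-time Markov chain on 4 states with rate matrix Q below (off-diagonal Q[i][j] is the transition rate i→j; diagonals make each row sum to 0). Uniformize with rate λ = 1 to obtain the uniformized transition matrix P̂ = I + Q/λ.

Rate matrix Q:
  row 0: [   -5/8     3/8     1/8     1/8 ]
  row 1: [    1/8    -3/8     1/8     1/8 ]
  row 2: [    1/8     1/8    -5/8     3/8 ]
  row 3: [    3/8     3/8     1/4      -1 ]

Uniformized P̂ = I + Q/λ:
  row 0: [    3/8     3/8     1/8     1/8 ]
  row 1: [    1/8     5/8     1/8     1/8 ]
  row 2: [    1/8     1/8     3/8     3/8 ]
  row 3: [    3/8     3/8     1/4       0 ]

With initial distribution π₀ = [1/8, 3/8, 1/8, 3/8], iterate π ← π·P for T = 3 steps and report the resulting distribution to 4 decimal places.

π = [0.2192, 0.4360, 0.1926, 0.1521]

t=0: π = [0.1250, 0.3750, 0.1250, 0.3750]
t=1: π = [0.2500, 0.4375, 0.2031, 0.1094]
t=2: π = [0.2148, 0.4336, 0.1895, 0.1621]
t=3: π = [0.2192, 0.4360, 0.1926, 0.1521]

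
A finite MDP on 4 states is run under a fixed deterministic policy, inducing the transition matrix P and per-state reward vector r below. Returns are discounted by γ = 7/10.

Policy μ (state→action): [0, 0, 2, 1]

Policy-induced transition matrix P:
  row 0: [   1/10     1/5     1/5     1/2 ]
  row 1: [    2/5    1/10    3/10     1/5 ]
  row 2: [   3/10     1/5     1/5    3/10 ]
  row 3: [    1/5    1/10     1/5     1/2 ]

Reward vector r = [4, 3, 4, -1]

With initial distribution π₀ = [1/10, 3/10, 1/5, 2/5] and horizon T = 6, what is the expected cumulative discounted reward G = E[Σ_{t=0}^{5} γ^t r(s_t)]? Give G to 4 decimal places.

t=0: π = [0.1000, 0.3000, 0.2000, 0.4000], E[r] = 1.7000, γ^t·E[r] = 1.700000, running G = 1.700000
t=1: π = [0.2700, 0.1300, 0.2300, 0.3700], E[r] = 2.0200, γ^t·E[r] = 1.414000, running G = 3.114000
t=2: π = [0.2220, 0.1500, 0.2130, 0.4150], E[r] = 1.7750, γ^t·E[r] = 0.869750, running G = 3.983750
t=3: π = [0.2291, 0.1435, 0.2150, 0.4124], E[r] = 1.7945, γ^t·E[r] = 0.615514, running G = 4.599264
t=4: π = [0.2273, 0.1444, 0.2144, 0.4140], E[r] = 1.7858, γ^t·E[r] = 0.428780, running G = 5.028044
t=5: π = [0.2276, 0.1442, 0.2144, 0.4138], E[r] = 1.7868, γ^t·E[r] = 0.300308, running G = 5.328351

G = 5.3284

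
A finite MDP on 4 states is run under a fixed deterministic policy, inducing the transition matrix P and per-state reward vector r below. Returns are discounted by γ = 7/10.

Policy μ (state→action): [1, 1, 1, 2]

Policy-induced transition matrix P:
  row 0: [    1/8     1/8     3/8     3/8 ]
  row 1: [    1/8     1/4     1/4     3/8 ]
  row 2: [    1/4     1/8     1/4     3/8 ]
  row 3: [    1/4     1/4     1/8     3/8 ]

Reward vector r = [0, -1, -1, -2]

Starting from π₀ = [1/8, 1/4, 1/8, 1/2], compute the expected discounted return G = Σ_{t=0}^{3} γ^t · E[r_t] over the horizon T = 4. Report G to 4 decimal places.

G = -3.1753

t=0: π = [0.1250, 0.2500, 0.1250, 0.5000], E[r] = -1.3750, γ^t·E[r] = -1.375000, running G = -1.375000
t=1: π = [0.2031, 0.2188, 0.2031, 0.3750], E[r] = -1.1719, γ^t·E[r] = -0.820313, running G = -2.195313
t=2: π = [0.1973, 0.1992, 0.2285, 0.3750], E[r] = -1.1777, γ^t·E[r] = -0.577090, running G = -2.772402
t=3: π = [0.2004, 0.1968, 0.2278, 0.3750], E[r] = -1.1746, γ^t·E[r] = -0.402874, running G = -3.175277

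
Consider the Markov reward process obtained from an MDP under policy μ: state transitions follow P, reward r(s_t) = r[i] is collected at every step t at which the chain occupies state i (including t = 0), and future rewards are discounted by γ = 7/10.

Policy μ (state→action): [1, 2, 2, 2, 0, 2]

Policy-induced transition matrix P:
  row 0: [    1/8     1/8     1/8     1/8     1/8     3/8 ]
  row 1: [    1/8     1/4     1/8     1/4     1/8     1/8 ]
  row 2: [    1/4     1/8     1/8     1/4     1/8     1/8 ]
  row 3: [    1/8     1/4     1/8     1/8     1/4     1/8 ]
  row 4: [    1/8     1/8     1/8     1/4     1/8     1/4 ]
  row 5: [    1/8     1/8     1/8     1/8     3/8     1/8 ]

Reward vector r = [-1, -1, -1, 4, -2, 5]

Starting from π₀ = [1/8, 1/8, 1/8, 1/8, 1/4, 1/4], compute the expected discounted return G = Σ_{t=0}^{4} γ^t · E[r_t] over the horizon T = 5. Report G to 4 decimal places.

G = 2.3825

t=0: π = [0.1250, 0.1250, 0.1250, 0.1250, 0.2500, 0.2500], E[r] = 0.8750, γ^t·E[r] = 0.875000, running G = 0.875000
t=1: π = [0.1406, 0.1563, 0.1250, 0.1875, 0.2031, 0.1875], E[r] = 0.8594, γ^t·E[r] = 0.601563, running G = 1.476563
t=2: π = [0.1406, 0.1680, 0.1250, 0.1855, 0.1953, 0.1855], E[r] = 0.8457, γ^t·E[r] = 0.414395, running G = 1.890957
t=3: π = [0.1406, 0.1692, 0.1250, 0.1860, 0.1946, 0.1846], E[r] = 0.8430, γ^t·E[r] = 0.289155, running G = 2.180112
t=4: π = [0.1406, 0.1694, 0.1250, 0.1861, 0.1944, 0.1845], E[r] = 0.8430, γ^t·E[r] = 0.202394, running G = 2.382506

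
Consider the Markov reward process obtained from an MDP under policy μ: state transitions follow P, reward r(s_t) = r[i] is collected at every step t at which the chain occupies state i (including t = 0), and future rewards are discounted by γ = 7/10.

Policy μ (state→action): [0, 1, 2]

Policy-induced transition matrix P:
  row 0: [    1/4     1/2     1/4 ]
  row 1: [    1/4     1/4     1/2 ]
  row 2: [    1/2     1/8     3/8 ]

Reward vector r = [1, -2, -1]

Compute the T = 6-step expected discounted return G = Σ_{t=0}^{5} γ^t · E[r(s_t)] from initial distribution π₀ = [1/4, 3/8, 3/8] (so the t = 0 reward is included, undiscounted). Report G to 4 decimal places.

t=0: π = [0.2500, 0.3750, 0.3750], E[r] = -0.8750, γ^t·E[r] = -0.875000, running G = -0.875000
t=1: π = [0.3438, 0.2656, 0.3906], E[r] = -0.5781, γ^t·E[r] = -0.404688, running G = -1.279688
t=2: π = [0.3477, 0.2871, 0.3652], E[r] = -0.5918, γ^t·E[r] = -0.289980, running G = -1.569668
t=3: π = [0.3413, 0.2913, 0.3674], E[r] = -0.6086, γ^t·E[r] = -0.208764, running G = -1.778432
t=4: π = [0.3419, 0.2894, 0.3687], E[r] = -0.6057, γ^t·E[r] = -0.145424, running G = -1.923857
t=5: π = [0.3422, 0.2894, 0.3684], E[r] = -0.6050, γ^t·E[r] = -0.101682, running G = -2.025539

G = -2.0255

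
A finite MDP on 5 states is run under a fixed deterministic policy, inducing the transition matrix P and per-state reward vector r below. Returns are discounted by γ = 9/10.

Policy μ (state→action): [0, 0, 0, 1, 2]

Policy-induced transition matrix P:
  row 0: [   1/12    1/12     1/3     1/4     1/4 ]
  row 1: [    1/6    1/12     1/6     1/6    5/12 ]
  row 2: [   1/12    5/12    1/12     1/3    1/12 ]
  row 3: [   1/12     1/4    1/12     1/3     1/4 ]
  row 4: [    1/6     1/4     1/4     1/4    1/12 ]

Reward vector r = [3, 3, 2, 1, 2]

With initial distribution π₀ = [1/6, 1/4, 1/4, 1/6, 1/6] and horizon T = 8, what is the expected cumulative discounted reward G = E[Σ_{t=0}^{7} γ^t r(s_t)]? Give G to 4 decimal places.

G = 11.9893

t=0: π = [0.1667, 0.2500, 0.2500, 0.1667, 0.1667], E[r] = 2.2500, γ^t·E[r] = 2.250000, running G = 2.250000
t=1: π = [0.1181, 0.2222, 0.1736, 0.2639, 0.2222], E[r] = 2.0764, γ^t·E[r] = 1.868750, running G = 4.118750
t=2: π = [0.1204, 0.2222, 0.1684, 0.2679, 0.2211], E[r] = 2.0747, γ^t·E[r] = 1.680469, running G = 5.799219
t=3: π = [0.1203, 0.2210, 0.1688, 0.2678, 0.2221], E[r] = 2.0734, γ^t·E[r] = 1.511508, running G = 7.310727
t=4: π = [0.1203, 0.2213, 0.1688, 0.2680, 0.2217], E[r] = 2.0735, γ^t·E[r] = 1.360452, running G = 8.671179
t=5: π = [0.1202, 0.2212, 0.1688, 0.2680, 0.2218], E[r] = 2.0735, γ^t·E[r] = 1.224382, running G = 9.895561
t=6: π = [0.1203, 0.2212, 0.1688, 0.2680, 0.2218], E[r] = 2.0735, γ^t·E[r] = 1.101948, running G = 10.997509
t=7: π = [0.1202, 0.2212, 0.1688, 0.2680, 0.2218], E[r] = 2.0735, γ^t·E[r] = 0.991753, running G = 11.989262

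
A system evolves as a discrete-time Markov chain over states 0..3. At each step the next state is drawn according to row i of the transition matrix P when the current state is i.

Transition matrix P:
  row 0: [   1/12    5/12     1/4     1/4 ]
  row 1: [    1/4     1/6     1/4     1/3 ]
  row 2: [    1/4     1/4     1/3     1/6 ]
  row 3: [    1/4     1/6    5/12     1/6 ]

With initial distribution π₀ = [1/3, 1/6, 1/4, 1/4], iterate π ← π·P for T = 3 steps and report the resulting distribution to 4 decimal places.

t=0: π = [0.3333, 0.1667, 0.2500, 0.2500]
t=1: π = [0.1944, 0.2708, 0.3125, 0.2222]
t=2: π = [0.2176, 0.2413, 0.3131, 0.2280]
t=3: π = [0.2137, 0.2472, 0.3141, 0.2250]

π = [0.2137, 0.2472, 0.3141, 0.2250]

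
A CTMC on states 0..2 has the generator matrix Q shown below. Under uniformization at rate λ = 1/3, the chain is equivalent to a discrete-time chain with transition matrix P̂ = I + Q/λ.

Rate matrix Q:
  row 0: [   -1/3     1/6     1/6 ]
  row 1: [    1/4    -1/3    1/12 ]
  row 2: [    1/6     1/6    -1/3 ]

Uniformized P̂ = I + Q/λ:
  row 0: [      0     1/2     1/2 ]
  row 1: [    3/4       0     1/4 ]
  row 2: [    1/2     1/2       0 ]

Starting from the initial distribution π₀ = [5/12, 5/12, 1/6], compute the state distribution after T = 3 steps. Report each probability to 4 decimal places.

t=0: π = [0.4167, 0.4167, 0.1667]
t=1: π = [0.3958, 0.2917, 0.3125]
t=2: π = [0.3750, 0.3542, 0.2708]
t=3: π = [0.4010, 0.3229, 0.2760]

π = [0.4010, 0.3229, 0.2760]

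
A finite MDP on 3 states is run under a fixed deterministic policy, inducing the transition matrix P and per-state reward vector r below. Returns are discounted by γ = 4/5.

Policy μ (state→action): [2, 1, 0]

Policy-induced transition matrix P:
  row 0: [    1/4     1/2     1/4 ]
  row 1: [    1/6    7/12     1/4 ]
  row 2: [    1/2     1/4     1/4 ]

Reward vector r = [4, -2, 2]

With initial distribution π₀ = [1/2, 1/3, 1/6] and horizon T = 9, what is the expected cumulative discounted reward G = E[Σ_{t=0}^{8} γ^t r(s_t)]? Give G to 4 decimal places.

G = 3.7396

t=0: π = [0.5000, 0.3333, 0.1667], E[r] = 1.6667, γ^t·E[r] = 1.666667, running G = 1.666667
t=1: π = [0.2639, 0.4861, 0.2500], E[r] = 0.5833, γ^t·E[r] = 0.466667, running G = 2.133333
t=2: π = [0.2720, 0.4780, 0.2500], E[r] = 0.6319, γ^t·E[r] = 0.404444, running G = 2.537778
t=3: π = [0.2727, 0.4773, 0.2500], E[r] = 0.6360, γ^t·E[r] = 0.325630, running G = 2.863407
t=4: π = [0.2727, 0.4773, 0.2500], E[r] = 0.6363, γ^t·E[r] = 0.260642, running G = 3.124049
t=5: π = [0.2727, 0.4773, 0.2500], E[r] = 0.6364, γ^t·E[r] = 0.208523, running G = 3.332572
t=6: π = [0.2727, 0.4773, 0.2500], E[r] = 0.6364, γ^t·E[r] = 0.166819, running G = 3.499391
t=7: π = [0.2727, 0.4773, 0.2500], E[r] = 0.6364, γ^t·E[r] = 0.133455, running G = 3.632846
t=8: π = [0.2727, 0.4773, 0.2500], E[r] = 0.6364, γ^t·E[r] = 0.106764, running G = 3.739610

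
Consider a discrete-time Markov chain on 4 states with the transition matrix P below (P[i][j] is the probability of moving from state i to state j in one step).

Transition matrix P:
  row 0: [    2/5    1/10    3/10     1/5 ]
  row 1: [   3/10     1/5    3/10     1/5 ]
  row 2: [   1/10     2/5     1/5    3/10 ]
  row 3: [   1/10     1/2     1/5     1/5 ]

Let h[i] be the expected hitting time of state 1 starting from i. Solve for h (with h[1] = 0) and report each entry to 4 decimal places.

h = [3.7627, 0.0000, 2.6102, 2.3729]

First-step conditioning: h[1] = 0; for i ≠ 1, h[i] = 1 + Σ_k P[i][k]·h[k].
  h[0] = 1 + 2/5·h[0] + 3/10·h[2] + 1/5·h[3]
  h[2] = 1 + 1/10·h[0] + 1/5·h[2] + 3/10·h[3]
  h[3] = 1 + 1/10·h[0] + 1/5·h[2] + 1/5·h[3]
Solving the 3×3 linear system over states ≠ 1 gives exactly h = [222/59, 0, 154/59, 140/59] (h[1] = 0 is the target).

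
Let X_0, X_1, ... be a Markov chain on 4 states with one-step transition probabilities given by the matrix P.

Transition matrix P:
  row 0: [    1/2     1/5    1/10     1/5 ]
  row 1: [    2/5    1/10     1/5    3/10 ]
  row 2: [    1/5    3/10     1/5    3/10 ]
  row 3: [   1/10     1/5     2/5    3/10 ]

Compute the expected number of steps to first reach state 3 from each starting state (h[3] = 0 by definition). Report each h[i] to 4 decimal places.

First-step conditioning: h[3] = 0; for i ≠ 3, h[i] = 1 + Σ_k P[i][k]·h[k].
  h[0] = 1 + 1/2·h[0] + 1/5·h[1] + 1/10·h[2]
  h[1] = 1 + 2/5·h[0] + 1/10·h[1] + 1/5·h[2]
  h[2] = 1 + 1/5·h[0] + 3/10·h[1] + 1/5·h[2]
Solving the 3×3 linear system over states ≠ 3 gives exactly h = [245/57, 220/57, 215/57, 0] (h[3] = 0 is the target).

h = [4.2982, 3.8596, 3.7719, 0.0000]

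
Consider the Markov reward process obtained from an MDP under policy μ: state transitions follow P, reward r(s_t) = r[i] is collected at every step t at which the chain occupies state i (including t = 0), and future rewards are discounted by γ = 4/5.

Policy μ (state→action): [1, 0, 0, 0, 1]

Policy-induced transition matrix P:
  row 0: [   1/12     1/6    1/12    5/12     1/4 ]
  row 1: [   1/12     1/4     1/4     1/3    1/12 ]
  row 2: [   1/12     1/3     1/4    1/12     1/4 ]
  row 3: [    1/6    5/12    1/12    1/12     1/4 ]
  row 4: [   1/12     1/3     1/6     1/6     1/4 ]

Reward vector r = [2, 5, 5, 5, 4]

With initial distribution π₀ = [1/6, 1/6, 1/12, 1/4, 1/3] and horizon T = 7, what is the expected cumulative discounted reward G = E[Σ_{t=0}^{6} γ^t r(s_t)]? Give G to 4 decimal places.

G = 17.4178

t=0: π = [0.1667, 0.1667, 0.0833, 0.2500, 0.3333], E[r] = 4.1667, γ^t·E[r] = 4.166667, running G = 4.166667
t=1: π = [0.1042, 0.3125, 0.1528, 0.2083, 0.2222], E[r] = 4.4653, γ^t·E[r] = 3.572222, running G = 7.738889
t=2: π = [0.1007, 0.3073, 0.1794, 0.2147, 0.1979], E[r] = 4.5000, γ^t·E[r] = 2.880000, running G = 10.618889
t=3: π = [0.1012, 0.3088, 0.1809, 0.2102, 0.1988], E[r] = 4.4975, γ^t·E[r] = 2.302741, running G = 12.921630
t=4: π = [0.1009, 0.3082, 0.1815, 0.2108, 0.1985], E[r] = 4.4989, γ^t·E[r] = 1.842757, running G = 14.764387
t=5: π = [0.1009, 0.3084, 0.1815, 0.2106, 0.1986], E[r] = 4.4987, γ^t·E[r] = 1.474121, running G = 16.238508
t=6: π = [0.1009, 0.3084, 0.1815, 0.2106, 0.1986], E[r] = 4.4988, γ^t·E[r] = 1.179324, running G = 17.417832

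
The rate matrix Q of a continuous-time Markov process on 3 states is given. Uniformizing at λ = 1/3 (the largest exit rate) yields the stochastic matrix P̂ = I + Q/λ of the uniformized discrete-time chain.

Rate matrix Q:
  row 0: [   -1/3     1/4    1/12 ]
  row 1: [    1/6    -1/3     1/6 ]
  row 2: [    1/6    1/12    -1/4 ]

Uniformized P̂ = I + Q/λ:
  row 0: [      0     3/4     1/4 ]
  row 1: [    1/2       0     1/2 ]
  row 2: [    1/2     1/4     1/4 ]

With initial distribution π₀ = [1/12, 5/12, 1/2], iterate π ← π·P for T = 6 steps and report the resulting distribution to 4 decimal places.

π = [0.3294, 0.3410, 0.3295]

t=0: π = [0.0833, 0.4167, 0.5000]
t=1: π = [0.4583, 0.1875, 0.3542]
t=2: π = [0.2708, 0.4323, 0.2969]
t=3: π = [0.3646, 0.2773, 0.3581]
t=4: π = [0.3177, 0.3630, 0.3193]
t=5: π = [0.3411, 0.3181, 0.3407]
t=6: π = [0.3294, 0.3410, 0.3295]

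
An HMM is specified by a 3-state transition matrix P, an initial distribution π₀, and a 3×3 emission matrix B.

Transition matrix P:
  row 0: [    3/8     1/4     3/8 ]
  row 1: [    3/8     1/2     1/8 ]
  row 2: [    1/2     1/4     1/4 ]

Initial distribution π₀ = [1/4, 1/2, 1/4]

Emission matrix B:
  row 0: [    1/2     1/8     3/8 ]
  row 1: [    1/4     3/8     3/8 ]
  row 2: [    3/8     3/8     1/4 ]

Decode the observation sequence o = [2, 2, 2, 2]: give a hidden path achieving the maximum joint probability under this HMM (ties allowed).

t=0: δ = [9.375e-02, 1.875e-01, 6.250e-02]  (obs o_0=2)
t=1: δ = [2.637e-02, 3.516e-02, 8.789e-03]  ψ = [1, 1, 0]  (obs o_1=2)
t=2: δ = [4.944e-03, 6.592e-03, 2.472e-03]  ψ = [1, 1, 0]  (obs o_2=2)
t=3: δ = [9.270e-04, 1.236e-03, 4.635e-04]  ψ = [1, 1, 0]  (obs o_3=2)
backtrack: best end state = 1; path = [1, 1, 1, 1]

path = [1, 1, 1, 1]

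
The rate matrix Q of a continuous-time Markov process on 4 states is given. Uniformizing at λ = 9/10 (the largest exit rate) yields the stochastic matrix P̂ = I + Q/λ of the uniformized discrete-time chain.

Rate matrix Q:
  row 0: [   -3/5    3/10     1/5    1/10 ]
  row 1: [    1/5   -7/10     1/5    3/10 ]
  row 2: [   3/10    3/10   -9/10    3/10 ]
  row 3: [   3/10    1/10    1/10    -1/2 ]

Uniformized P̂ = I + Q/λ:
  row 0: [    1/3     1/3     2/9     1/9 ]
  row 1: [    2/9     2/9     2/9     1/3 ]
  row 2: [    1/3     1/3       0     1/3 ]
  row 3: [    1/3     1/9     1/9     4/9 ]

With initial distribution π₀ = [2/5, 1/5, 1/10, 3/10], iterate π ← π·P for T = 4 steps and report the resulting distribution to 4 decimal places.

t=0: π = [0.4000, 0.2000, 0.1000, 0.3000]
t=1: π = [0.3111, 0.2444, 0.1667, 0.2778]
t=2: π = [0.3062, 0.2444, 0.1543, 0.2951]
t=3: π = [0.3062, 0.2406, 0.1551, 0.2981]
t=4: π = [0.3066, 0.2404, 0.1546, 0.2984]

π = [0.3066, 0.2404, 0.1546, 0.2984]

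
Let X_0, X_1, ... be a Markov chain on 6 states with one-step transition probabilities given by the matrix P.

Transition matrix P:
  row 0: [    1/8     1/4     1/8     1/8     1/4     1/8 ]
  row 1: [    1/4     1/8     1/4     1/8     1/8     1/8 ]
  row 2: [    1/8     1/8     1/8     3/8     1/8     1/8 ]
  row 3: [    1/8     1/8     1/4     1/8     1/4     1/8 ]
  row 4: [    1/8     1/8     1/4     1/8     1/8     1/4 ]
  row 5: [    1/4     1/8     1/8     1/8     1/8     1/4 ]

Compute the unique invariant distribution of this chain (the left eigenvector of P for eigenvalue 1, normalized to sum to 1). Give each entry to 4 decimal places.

Balance equations π_j = Σ_i π_i·P[i][j]:
  π_0 = 1/8·π_0 + 1/4·π_1 + 1/8·π_2 + 1/8·π_3 + 1/8·π_4 + 1/4·π_5
  π_1 = 1/4·π_0 + 1/8·π_1 + 1/8·π_2 + 1/8·π_3 + 1/8·π_4 + 1/8·π_5
  π_2 = 1/8·π_0 + 1/4·π_1 + 1/8·π_2 + 1/4·π_3 + 1/4·π_4 + 1/8·π_5
  π_3 = 1/8·π_0 + 1/8·π_1 + 3/8·π_2 + 1/8·π_3 + 1/8·π_4 + 1/8·π_5
  π_4 = 1/4·π_0 + 1/8·π_1 + 1/8·π_2 + 1/4·π_3 + 1/8·π_4 + 1/8·π_5
  normalize: π_0 + π_1 + π_2 + π_3 + π_4 + π_5 = 1
Solving the linear system gives exactly π = [2971/18113, 5271/36226, 6719/36226, 3104/18113, 6047/36226, 6039/36226].

π = [0.1640, 0.1455, 0.1855, 0.1714, 0.1669, 0.1667]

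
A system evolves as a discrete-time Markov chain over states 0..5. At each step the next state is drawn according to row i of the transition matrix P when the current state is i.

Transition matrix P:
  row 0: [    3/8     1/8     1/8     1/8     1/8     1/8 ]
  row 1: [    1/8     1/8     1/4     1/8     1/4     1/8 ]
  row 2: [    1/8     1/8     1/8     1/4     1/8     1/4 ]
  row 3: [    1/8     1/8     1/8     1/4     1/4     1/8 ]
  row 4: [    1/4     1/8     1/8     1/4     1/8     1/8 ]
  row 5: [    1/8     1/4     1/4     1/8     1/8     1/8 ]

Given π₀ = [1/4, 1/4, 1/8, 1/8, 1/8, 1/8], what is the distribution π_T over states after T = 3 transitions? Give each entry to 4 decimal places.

π = [0.1948, 0.1433, 0.1611, 0.1892, 0.1665, 0.1450]

t=0: π = [0.2500, 0.2500, 0.1250, 0.1250, 0.1250, 0.1250]
t=1: π = [0.2031, 0.1406, 0.1719, 0.1719, 0.1719, 0.1406]
t=2: π = [0.1973, 0.1426, 0.1602, 0.1895, 0.1641, 0.1465]
t=3: π = [0.1948, 0.1433, 0.1611, 0.1892, 0.1665, 0.1450]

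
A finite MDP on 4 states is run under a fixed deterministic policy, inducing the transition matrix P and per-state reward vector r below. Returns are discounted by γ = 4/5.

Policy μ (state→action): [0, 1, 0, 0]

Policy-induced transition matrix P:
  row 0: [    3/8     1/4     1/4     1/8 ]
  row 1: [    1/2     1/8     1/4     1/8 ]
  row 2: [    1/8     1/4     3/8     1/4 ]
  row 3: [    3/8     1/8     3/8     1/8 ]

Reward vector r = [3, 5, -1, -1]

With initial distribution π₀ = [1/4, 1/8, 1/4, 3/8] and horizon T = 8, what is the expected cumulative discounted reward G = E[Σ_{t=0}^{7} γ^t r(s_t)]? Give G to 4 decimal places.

t=0: π = [0.2500, 0.1250, 0.2500, 0.3750], E[r] = 0.7500, γ^t·E[r] = 0.750000, running G = 0.750000
t=1: π = [0.3281, 0.1875, 0.3281, 0.1563], E[r] = 1.4375, γ^t·E[r] = 1.150000, running G = 1.900000
t=2: π = [0.3164, 0.2070, 0.3105, 0.1660], E[r] = 1.5078, γ^t·E[r] = 0.965000, running G = 2.865000
t=3: π = [0.3232, 0.2034, 0.3096, 0.1638], E[r] = 1.5132, γ^t·E[r] = 0.774750, running G = 3.639750
t=4: π = [0.3230, 0.2041, 0.3092, 0.1637], E[r] = 1.5167, γ^t·E[r] = 0.621250, running G = 4.261000
t=5: π = [0.3232, 0.2040, 0.3091, 0.1636], E[r] = 1.5170, γ^t·E[r] = 0.497100, running G = 4.758100
t=6: π = [0.3232, 0.2040, 0.3091, 0.1636], E[r] = 1.5171, γ^t·E[r] = 0.397712, running G = 5.155812
t=7: π = [0.3232, 0.2040, 0.3091, 0.1636], E[r] = 1.5172, γ^t·E[r] = 0.318173, running G = 5.473985

G = 5.4740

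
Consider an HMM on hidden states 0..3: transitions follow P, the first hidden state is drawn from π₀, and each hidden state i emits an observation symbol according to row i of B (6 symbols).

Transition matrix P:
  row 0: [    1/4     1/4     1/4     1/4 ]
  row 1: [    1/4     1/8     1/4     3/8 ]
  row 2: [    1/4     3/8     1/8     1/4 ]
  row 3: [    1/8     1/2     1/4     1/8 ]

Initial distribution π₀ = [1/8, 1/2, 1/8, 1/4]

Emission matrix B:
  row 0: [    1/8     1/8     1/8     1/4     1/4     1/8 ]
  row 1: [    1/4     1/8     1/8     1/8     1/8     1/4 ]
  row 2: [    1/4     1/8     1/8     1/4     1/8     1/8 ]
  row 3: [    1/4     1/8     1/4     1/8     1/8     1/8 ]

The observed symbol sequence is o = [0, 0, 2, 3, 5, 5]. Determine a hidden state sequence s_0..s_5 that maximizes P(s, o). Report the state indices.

t=0: δ = [1.562e-02, 1.250e-01, 3.125e-02, 6.250e-02]  (obs o_0=0)
t=1: δ = [3.906e-03, 7.812e-03, 7.812e-03, 1.172e-02]  ψ = [1, 3, 1, 1]  (obs o_1=0)
t=2: δ = [2.441e-04, 7.324e-04, 3.662e-04, 7.324e-04]  ψ = [1, 3, 3, 1]  (obs o_2=2)
t=3: δ = [4.578e-05, 4.578e-05, 4.578e-05, 3.433e-05]  ψ = [1, 3, 1, 1]  (obs o_3=3)
t=4: δ = [1.431e-06, 4.292e-06, 1.431e-06, 2.146e-06]  ψ = [0, 2, 0, 1]  (obs o_4=5)
t=5: δ = [1.341e-07, 2.682e-07, 1.341e-07, 2.012e-07]  ψ = [1, 3, 1, 1]  (obs o_5=5)
backtrack: best end state = 1; path = [3, 1, 3, 1, 3, 1]

path = [3, 1, 3, 1, 3, 1]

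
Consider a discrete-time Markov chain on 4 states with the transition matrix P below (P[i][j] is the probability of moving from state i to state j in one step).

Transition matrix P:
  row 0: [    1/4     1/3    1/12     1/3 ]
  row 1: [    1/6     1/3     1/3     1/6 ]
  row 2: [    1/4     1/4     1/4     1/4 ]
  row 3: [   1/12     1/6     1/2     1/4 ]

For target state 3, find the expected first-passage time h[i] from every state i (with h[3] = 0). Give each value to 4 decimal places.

h = [3.7846, 4.4923, 4.0923, 0.0000]

First-step conditioning: h[3] = 0; for i ≠ 3, h[i] = 1 + Σ_k P[i][k]·h[k].
  h[0] = 1 + 1/4·h[0] + 1/3·h[1] + 1/12·h[2]
  h[1] = 1 + 1/6·h[0] + 1/3·h[1] + 1/3·h[2]
  h[2] = 1 + 1/4·h[0] + 1/4·h[1] + 1/4·h[2]
Solving the 3×3 linear system over states ≠ 3 gives exactly h = [246/65, 292/65, 266/65, 0] (h[3] = 0 is the target).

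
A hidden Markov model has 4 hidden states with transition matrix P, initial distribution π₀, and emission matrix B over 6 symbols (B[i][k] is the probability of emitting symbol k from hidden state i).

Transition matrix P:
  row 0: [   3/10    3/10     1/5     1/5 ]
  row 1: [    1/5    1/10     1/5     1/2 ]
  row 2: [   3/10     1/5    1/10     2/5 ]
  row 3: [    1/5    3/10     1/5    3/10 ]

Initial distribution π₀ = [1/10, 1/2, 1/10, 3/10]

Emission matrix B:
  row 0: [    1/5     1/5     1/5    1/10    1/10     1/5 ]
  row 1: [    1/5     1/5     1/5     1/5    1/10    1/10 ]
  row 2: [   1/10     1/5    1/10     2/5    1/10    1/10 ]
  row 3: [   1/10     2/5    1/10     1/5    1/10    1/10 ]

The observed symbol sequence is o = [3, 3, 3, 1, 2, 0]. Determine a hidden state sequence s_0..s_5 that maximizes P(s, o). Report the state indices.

t=0: δ = [1.000e-02, 1.000e-01, 4.000e-02, 6.000e-02]  (obs o_0=3)
t=1: δ = [2.000e-03, 3.600e-03, 8.000e-03, 1.000e-02]  ψ = [1, 3, 1, 1]  (obs o_1=3)
t=2: δ = [2.400e-04, 6.000e-04, 8.000e-04, 6.400e-04]  ψ = [2, 3, 3, 2]  (obs o_2=3)
t=3: δ = [4.800e-05, 3.840e-05, 2.560e-05, 1.280e-04]  ψ = [2, 3, 3, 2]  (obs o_3=1)
t=4: δ = [5.120e-06, 7.680e-06, 2.560e-06, 3.840e-06]  ψ = [3, 3, 3, 3]  (obs o_4=2)
t=5: δ = [3.072e-07, 3.072e-07, 1.536e-07, 3.840e-07]  ψ = [0, 0, 1, 1]  (obs o_5=0)
backtrack: best end state = 3; path = [1, 3, 2, 3, 1, 3]

path = [1, 3, 2, 3, 1, 3]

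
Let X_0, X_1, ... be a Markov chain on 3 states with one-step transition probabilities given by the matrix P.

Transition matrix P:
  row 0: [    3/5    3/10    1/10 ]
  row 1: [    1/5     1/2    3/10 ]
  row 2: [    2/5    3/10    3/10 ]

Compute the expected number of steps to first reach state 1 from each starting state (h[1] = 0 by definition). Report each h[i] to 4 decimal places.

First-step conditioning: h[1] = 0; for i ≠ 1, h[i] = 1 + Σ_k P[i][k]·h[k].
  h[0] = 1 + 3/5·h[0] + 1/10·h[2]
  h[2] = 1 + 2/5·h[0] + 3/10·h[2]
Solving the 2×2 linear system over states ≠ 1 gives exactly h = [10/3, 0, 10/3] (h[1] = 0 is the target).

h = [3.3333, 0.0000, 3.3333]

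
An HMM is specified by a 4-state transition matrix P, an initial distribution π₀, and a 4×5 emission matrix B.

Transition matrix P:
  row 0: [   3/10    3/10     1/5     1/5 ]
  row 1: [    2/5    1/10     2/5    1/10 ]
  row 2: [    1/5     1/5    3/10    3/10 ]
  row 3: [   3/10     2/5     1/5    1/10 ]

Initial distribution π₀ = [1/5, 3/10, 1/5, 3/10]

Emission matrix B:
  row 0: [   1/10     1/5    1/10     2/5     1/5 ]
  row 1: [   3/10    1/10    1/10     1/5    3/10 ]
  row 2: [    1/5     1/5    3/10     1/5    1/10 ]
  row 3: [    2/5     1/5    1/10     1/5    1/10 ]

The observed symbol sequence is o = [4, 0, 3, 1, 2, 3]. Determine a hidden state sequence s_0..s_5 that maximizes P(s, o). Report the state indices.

t=0: δ = [4.000e-02, 9.000e-02, 2.000e-02, 3.000e-02]  (obs o_0=4)
t=1: δ = [3.600e-03, 3.600e-03, 7.200e-03, 3.600e-03]  ψ = [1, 0, 1, 1]  (obs o_1=0)
t=2: δ = [5.760e-04, 2.880e-04, 4.320e-04, 4.320e-04]  ψ = [1, 2, 2, 2]  (obs o_2=3)
t=3: δ = [3.456e-05, 1.728e-05, 2.592e-05, 2.592e-05]  ψ = [0, 0, 2, 2]  (obs o_3=1)
t=4: δ = [1.037e-06, 1.037e-06, 2.333e-06, 7.776e-07]  ψ = [0, 0, 2, 2]  (obs o_4=2)
t=5: δ = [1.866e-07, 9.331e-08, 1.400e-07, 1.400e-07]  ψ = [2, 2, 2, 2]  (obs o_5=3)
backtrack: best end state = 0; path = [1, 2, 2, 2, 2, 0]

path = [1, 2, 2, 2, 2, 0]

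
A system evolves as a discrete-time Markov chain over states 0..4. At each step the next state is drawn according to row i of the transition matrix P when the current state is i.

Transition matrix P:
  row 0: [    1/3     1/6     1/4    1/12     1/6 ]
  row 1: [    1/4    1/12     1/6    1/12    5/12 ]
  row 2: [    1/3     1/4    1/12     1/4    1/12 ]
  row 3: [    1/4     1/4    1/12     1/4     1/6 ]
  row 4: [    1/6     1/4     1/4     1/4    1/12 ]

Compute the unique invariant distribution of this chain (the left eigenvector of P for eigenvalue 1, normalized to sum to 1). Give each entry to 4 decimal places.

Balance equations π_j = Σ_i π_i·P[i][j]:
  π_0 = 1/3·π_0 + 1/4·π_1 + 1/3·π_2 + 1/4·π_3 + 1/6·π_4
  π_1 = 1/6·π_0 + 1/12·π_1 + 1/4·π_2 + 1/4·π_3 + 1/4·π_4
  π_2 = 1/4·π_0 + 1/6·π_1 + 1/12·π_2 + 1/12·π_3 + 1/4·π_4
  π_3 = 1/12·π_0 + 1/12·π_1 + 1/4·π_2 + 1/4·π_3 + 1/4·π_4
  normalize: π_0 + π_1 + π_2 + π_3 + π_4 = 1
Solving the linear system gives exactly π = [1626/5981, 2331/11962, 4205/23924, 1030/5981, 4433/23924].

π = [0.2719, 0.1949, 0.1758, 0.1722, 0.1853]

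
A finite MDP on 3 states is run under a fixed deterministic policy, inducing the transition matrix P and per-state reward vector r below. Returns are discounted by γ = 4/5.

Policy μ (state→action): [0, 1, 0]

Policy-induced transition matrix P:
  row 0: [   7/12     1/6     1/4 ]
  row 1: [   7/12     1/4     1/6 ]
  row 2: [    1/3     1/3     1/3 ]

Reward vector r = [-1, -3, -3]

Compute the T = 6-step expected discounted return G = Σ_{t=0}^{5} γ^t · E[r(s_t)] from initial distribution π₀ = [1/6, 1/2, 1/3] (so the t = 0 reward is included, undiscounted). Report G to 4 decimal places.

G = -7.9621

t=0: π = [0.1667, 0.5000, 0.3333], E[r] = -2.6667, γ^t·E[r] = -2.666667, running G = -2.666667
t=1: π = [0.5000, 0.2639, 0.2361], E[r] = -2.0000, γ^t·E[r] = -1.600000, running G = -4.266667
t=2: π = [0.5243, 0.2280, 0.2477], E[r] = -1.9514, γ^t·E[r] = -1.248889, running G = -5.515556
t=3: π = [0.5214, 0.2269, 0.2516], E[r] = -1.9572, γ^t·E[r] = -1.002074, running G = -6.517630
t=4: π = [0.5204, 0.2275, 0.2521], E[r] = -1.9592, γ^t·E[r] = -0.802469, running G = -7.320099
t=5: π = [0.5203, 0.2276, 0.2520], E[r] = -1.9594, γ^t·E[r] = -0.642044, running G = -7.962143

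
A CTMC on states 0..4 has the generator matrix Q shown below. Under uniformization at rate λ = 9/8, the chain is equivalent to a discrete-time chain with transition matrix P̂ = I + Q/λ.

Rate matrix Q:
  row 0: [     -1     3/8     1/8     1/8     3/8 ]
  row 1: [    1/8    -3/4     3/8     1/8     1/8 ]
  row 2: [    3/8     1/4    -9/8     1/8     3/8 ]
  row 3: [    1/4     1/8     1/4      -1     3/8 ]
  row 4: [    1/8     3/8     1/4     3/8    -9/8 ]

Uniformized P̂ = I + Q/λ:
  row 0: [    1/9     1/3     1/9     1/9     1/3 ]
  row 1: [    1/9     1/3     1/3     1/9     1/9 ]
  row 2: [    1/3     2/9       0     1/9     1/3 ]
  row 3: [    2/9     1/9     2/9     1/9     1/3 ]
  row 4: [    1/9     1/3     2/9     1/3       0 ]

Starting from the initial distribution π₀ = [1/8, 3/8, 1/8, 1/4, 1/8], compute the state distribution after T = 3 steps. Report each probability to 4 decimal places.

π = [0.1694, 0.2779, 0.1927, 0.1567, 0.2032]

t=0: π = [0.1250, 0.3750, 0.1250, 0.2500, 0.1250]
t=1: π = [0.1667, 0.2639, 0.2222, 0.1389, 0.2083]
t=2: π = [0.1759, 0.2778, 0.1836, 0.1574, 0.2052]
t=3: π = [0.1694, 0.2779, 0.1927, 0.1567, 0.2032]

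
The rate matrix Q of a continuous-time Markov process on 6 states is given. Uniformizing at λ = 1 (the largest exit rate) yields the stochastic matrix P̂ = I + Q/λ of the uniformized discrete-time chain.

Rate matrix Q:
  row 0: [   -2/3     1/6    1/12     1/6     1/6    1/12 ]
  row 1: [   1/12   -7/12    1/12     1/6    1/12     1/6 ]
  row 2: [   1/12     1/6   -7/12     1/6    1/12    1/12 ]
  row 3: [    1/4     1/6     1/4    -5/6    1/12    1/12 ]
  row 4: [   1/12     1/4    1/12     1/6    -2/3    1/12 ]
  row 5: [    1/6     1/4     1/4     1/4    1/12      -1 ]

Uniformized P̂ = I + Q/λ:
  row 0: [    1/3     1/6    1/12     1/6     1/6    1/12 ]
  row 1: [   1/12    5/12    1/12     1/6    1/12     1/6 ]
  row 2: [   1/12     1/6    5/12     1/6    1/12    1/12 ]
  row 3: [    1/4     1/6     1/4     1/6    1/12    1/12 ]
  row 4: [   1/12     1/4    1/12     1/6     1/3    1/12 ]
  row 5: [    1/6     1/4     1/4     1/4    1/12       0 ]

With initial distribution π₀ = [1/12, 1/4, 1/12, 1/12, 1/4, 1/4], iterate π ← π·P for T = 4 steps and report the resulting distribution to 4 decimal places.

π = [0.1604, 0.2479, 0.1919, 0.1747, 0.1290, 0.0961]

t=0: π = [0.0833, 0.2500, 0.0833, 0.0833, 0.2500, 0.2500]
t=1: π = [0.1389, 0.2708, 0.1667, 0.1875, 0.1528, 0.0833]
t=2: π = [0.1563, 0.2541, 0.1840, 0.1736, 0.1331, 0.0990]
t=3: π = [0.1596, 0.2495, 0.1901, 0.1749, 0.1296, 0.0963]
t=4: π = [0.1604, 0.2479, 0.1919, 0.1747, 0.1290, 0.0961]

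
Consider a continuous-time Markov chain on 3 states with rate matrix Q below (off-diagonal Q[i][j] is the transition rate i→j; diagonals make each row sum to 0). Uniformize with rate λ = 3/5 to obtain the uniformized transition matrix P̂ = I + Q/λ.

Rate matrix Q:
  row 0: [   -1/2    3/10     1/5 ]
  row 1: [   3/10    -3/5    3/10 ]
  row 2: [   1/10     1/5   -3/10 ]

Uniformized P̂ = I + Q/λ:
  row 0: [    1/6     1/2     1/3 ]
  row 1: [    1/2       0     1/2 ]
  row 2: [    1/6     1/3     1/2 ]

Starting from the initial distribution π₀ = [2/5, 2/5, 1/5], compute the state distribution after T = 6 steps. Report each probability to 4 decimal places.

t=0: π = [0.4000, 0.4000, 0.2000]
t=1: π = [0.3000, 0.2667, 0.4333]
t=2: π = [0.2556, 0.2944, 0.4500]
t=3: π = [0.2648, 0.2778, 0.4574]
t=4: π = [0.2593, 0.2849, 0.4559]
t=5: π = [0.2616, 0.2816, 0.4568]
t=6: π = [0.2605, 0.2831, 0.4564]

π = [0.2605, 0.2831, 0.4564]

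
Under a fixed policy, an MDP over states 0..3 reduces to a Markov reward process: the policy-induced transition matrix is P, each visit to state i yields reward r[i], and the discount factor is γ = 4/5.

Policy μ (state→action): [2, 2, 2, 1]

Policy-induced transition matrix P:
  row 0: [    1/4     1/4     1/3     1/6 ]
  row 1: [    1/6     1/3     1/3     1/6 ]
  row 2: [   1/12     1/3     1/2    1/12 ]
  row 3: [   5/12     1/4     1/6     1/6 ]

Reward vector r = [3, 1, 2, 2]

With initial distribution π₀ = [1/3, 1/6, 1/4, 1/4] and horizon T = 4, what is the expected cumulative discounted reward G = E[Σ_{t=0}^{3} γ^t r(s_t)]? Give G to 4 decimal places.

G = 5.9031

t=0: π = [0.3333, 0.1667, 0.2500, 0.2500], E[r] = 2.1667, γ^t·E[r] = 2.166667, running G = 2.166667
t=1: π = [0.2361, 0.2847, 0.3333, 0.1458], E[r] = 1.9514, γ^t·E[r] = 1.561111, running G = 3.727778
t=2: π = [0.1950, 0.3015, 0.3646, 0.1389], E[r] = 1.8935, γ^t·E[r] = 1.211852, running G = 4.939630
t=3: π = [0.1873, 0.3055, 0.3709, 0.1363], E[r] = 1.8818, γ^t·E[r] = 0.963457, running G = 5.903086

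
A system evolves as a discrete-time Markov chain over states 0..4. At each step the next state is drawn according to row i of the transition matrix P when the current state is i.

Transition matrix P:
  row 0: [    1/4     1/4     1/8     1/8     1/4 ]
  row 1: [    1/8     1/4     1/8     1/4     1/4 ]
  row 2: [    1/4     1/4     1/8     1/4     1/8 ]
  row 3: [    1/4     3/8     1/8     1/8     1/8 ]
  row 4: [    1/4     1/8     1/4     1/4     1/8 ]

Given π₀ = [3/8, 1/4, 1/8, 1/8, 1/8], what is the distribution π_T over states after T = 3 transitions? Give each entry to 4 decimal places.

t=0: π = [0.3750, 0.2500, 0.1250, 0.1250, 0.1250]
t=1: π = [0.2188, 0.2500, 0.1406, 0.1875, 0.2031]
t=2: π = [0.2188, 0.2480, 0.1504, 0.1992, 0.1836]
t=3: π = [0.2190, 0.2520, 0.1479, 0.1978, 0.1833]

π = [0.2190, 0.2520, 0.1479, 0.1978, 0.1833]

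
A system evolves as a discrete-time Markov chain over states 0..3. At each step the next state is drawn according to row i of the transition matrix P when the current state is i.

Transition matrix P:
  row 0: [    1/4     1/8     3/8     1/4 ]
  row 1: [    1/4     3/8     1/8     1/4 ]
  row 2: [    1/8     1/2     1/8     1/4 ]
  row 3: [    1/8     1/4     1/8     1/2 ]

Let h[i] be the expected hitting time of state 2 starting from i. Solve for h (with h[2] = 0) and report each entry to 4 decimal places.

h = [4.2353, 5.6471, 0.0000, 5.8824]

First-step conditioning: h[2] = 0; for i ≠ 2, h[i] = 1 + Σ_k P[i][k]·h[k].
  h[0] = 1 + 1/4·h[0] + 1/8·h[1] + 1/4·h[3]
  h[1] = 1 + 1/4·h[0] + 3/8·h[1] + 1/4·h[3]
  h[3] = 1 + 1/8·h[0] + 1/4·h[1] + 1/2·h[3]
Solving the 3×3 linear system over states ≠ 2 gives exactly h = [72/17, 96/17, 0, 100/17] (h[2] = 0 is the target).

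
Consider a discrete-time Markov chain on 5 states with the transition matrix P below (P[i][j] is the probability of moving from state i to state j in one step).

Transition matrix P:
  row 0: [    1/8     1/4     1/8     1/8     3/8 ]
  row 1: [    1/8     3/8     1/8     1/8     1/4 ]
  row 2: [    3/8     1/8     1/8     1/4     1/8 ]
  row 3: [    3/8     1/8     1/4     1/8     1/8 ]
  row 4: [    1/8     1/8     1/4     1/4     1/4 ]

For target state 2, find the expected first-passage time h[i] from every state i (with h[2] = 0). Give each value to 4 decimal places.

h = [5.5857, 5.6845, 0.0000, 5.0480, 4.8944]

First-step conditioning: h[2] = 0; for i ≠ 2, h[i] = 1 + Σ_k P[i][k]·h[k].
  h[0] = 1 + 1/8·h[0] + 1/4·h[1] + 1/8·h[3] + 3/8·h[4]
  h[1] = 1 + 1/8·h[0] + 3/8·h[1] + 1/8·h[3] + 1/4·h[4]
  h[3] = 1 + 3/8·h[0] + 1/8·h[1] + 1/8·h[3] + 1/8·h[4]
  h[4] = 1 + 1/8·h[0] + 1/8·h[1] + 1/4·h[3] + 1/4·h[4]
Solving the 4×4 linear system over states ≠ 2 gives exactly h = [4072/729, 4144/729, 0, 3680/729, 3568/729] (h[2] = 0 is the target).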